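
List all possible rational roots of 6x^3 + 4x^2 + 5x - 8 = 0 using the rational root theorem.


Rational root theorem: possible roots are ±p/q where:
  p divides the constant term (-8): p ∈ {1, 2, 4, 8}
  q divides the leading coefficient (6): q ∈ {1, 2, 3, 6}

All possible rational roots: -8, -4, -8/3, -2, -4/3, -1, -2/3, -1/2, -1/3, -1/6, 1/6, 1/3, 1/2, 2/3, 1, 4/3, 2, 8/3, 4, 8

-8, -4, -8/3, -2, -4/3, -1, -2/3, -1/2, -1/3, -1/6, 1/6, 1/3, 1/2, 2/3, 1, 4/3, 2, 8/3, 4, 8


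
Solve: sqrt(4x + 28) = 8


Square both sides: 4x + 28 = 8^2 = 64
4x = 64 - 28 = 36
x = 9
Check: sqrt(4*9 + 28) = sqrt(64) = 8 ✓

x = 9


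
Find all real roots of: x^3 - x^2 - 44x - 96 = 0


Let p(x) = x^3 - x^2 - 44x - 96. By the rational root theorem (leading coefficient 1), any rational root is an integer divisor of 96: try ±1, ±2, ... in turn.
Test x = 1: value = -140 ≠ 0.
Test x = -1: value = -54 ≠ 0.
Test x = 2: value = -180 ≠ 0.
Test x = -2: value = -20 ≠ 0.
Test x = 3: value = -210 ≠ 0.
Test x = -3: value = 0 ✓, so (x + 3) is a factor.
Synthetic division by (x + 3): bring down 1; 1(-3) - 1 = -4; (-4)(-3) - 44 = -32; (-32)(-3) - 96 = 0 → quotient x^2 - 4x - 32, remainder 0.
Solve the quadratic x^2 - 4x - 32 = 0: discriminant = (-4)^2 - 4(1)(-32) = 16 + 128 = 144.
sqrt(144) = 12, so x = (4 ± 12)/2: x = 8 or x = -4.

x = -4, x = -3, x = 8


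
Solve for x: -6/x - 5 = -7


Subtract -5 from both sides: -6/x = -2
Multiply both sides by x: -6 = -2 * x
Divide by -2: x = 3

x = 3


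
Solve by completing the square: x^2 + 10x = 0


Start: x^2 + 10x + 0 = 0
Move constant: x^2 + 10x = 0
Half of 10 is 5, squared is 25
Add 25 to both sides: x^2 + 10x + 25 = 25
(x + 5)^2 = 25
x + 5 = ±5
x = -5 + 5 = 0 or x = -5 - 5 = -10

x = -10, x = 0


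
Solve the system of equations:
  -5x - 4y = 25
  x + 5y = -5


Using Cramer's rule:
Determinant D = (-5)(5) - (1)(-4) = -25 + 4 = -21
Dx = (25)(5) - (-5)(-4) = 125 - 20 = 105
Dy = (-5)(-5) - (1)(25) = 25 - 25 = 0
x = Dx/D = 105/-21 = -5
y = Dy/D = 0/-21 = 0

x = -5, y = 0


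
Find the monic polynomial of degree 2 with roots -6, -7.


A monic polynomial with roots -6, -7 is:
p(x) = (x + 6)(x + 7)
After multiplying by (x + 6): x + 6
After multiplying by (x + 7): x^2 + 13x + 42

x^2 + 13x + 42


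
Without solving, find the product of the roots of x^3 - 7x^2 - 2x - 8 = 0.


By Vieta's formulas for x^3 + bx^2 + cx + d = 0:
  r1 + r2 + r3 = -b/a = 7
  r1*r2 + r1*r3 + r2*r3 = c/a = -2
  r1*r2*r3 = -d/a = 8


Product = 8


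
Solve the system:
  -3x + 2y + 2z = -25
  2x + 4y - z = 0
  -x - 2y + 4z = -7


Using Cramer's rule. Expand each determinant along the first row.
D  = (-3)*[4*4 - (-1)*(-2)] - 2*[2*4 - (-1)*(-1)] + 2*[2*(-2) - 4*(-1)]
  = (-3)*(14) - 2*(7) + 2*(0) = -56
Dx = (-25)*[4*4 - (-1)*(-2)] - 2*[0*4 - (-1)*(-7)] + 2*[0*(-2) - 4*(-7)]
  = (-25)*(14) - 2*(-7) + 2*(28) = -280
Dy = (-3)*[0*4 - (-1)*(-7)] - (-25)*[2*4 - (-1)*(-1)] + 2*[2*(-7) - 0*(-1)]
  = (-3)*(-7) - (-25)*(7) + 2*(-14) = 168
Dz = (-3)*[4*(-7) - 0*(-2)] - 2*[2*(-7) - 0*(-1)] + (-25)*[2*(-2) - 4*(-1)]
  = (-3)*(-28) - 2*(-14) + (-25)*(0) = 112
x = Dx/D = -280/-56 = 5, y = Dy/D = 168/-56 = -3, z = Dz/D = 112/-56 = -2
Check eq1: (-3)(5) + (2)(-3) + (2)(-2) = -25 = -25 ✓
Check eq2: (2)(5) + (4)(-3) + (-1)(-2) = 0 = 0 ✓
Check eq3: (-1)(5) + (-2)(-3) + (4)(-2) = -7 = -7 ✓

x = 5, y = -3, z = -2


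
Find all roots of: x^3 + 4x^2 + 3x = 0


The constant term is 0, so x = 0 is a root. Factor out x:
  x^2 + 4x + 3 = 0
Solve the quadratic x^2 + 4x + 3 = 0: discriminant = 4^2 - 4(1)(3) = 16 - 12 = 4.
sqrt(4) = 2, so x = (-4 ± 2)/2: x = -1 or x = -3.
Collecting all roots found:

x = -3, x = -1, x = 0


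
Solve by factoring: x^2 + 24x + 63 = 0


We need two numbers that multiply to 63 and add to 24.
Those numbers are 3 and 21 (since 3 * 21 = 63 and 3 + 21 = 24).
So x^2 + 24x + 63 = (x + 3)(x + 21) = 0
Setting each factor to zero: x = -3 or x = -21

x = -21, x = -3


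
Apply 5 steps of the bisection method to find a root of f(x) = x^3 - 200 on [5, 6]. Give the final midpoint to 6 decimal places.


f(x) = x^3 - 200
f(5) = -75 < 0
f(6) = 16 > 0

Step 1: midpoint = (5.000000 + 6.000000)/2 = 5.500000
  f(5.500000) = -33.625000
  f(mid) < 0, so root is in [5.500000, 6.000000]

Step 2: midpoint = (5.500000 + 6.000000)/2 = 5.750000
  f(5.750000) = -9.890625
  f(mid) < 0, so root is in [5.750000, 6.000000]

Step 3: midpoint = (5.750000 + 6.000000)/2 = 5.875000
  f(5.875000) = 2.779297
  f(mid) > 0, so root is in [5.750000, 5.875000]

Step 4: midpoint = (5.750000 + 5.875000)/2 = 5.812500
  f(5.812500) = -3.623779
  f(mid) < 0, so root is in [5.812500, 5.875000]

Step 5: midpoint = (5.812500 + 5.875000)/2 = 5.843750
  f(5.843750) = -0.439362
  f(mid) < 0, so root is in [5.843750, 5.875000]

midpoint = 5.843750


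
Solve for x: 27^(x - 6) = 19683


Express both sides with the same base.
19683 = 27^3
Since the bases match, equate exponents: x - 6 = 3
So x = 3 - (-6) = 9

x = 9


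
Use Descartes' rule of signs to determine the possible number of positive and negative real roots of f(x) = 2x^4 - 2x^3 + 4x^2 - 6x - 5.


Descartes' rule of signs:

For positive roots, count sign changes in f(x) = 2x^4 - 2x^3 + 4x^2 - 6x - 5:
Signs of coefficients: +, -, +, -, -
Number of sign changes: 3
Possible positive real roots: 3, 1

For negative roots, examine f(-x) = 2x^4 + 2x^3 + 4x^2 + 6x - 5:
Signs of coefficients: +, +, +, +, -
Number of sign changes: 1
Possible negative real roots: 1

Positive roots: 3 or 1; Negative roots: 1


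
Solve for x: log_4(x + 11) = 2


Convert to exponential form: x + 11 = 4^2 = 16
x = 16 - 11 = 5
Check: log_4(5 + 11) = log_4(16) = log_4(16) = 2 ✓

x = 5


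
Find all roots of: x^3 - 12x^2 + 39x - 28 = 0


Let p(x) = x^3 - 12x^2 + 39x - 28. By the rational root theorem (leading coefficient 1), any rational root is an integer divisor of 28: try ±1, ±2, ... in turn.
Test x = 1: value = 0 ✓, so (x - 1) is a factor.
Synthetic division by (x - 1): bring down 1; 1(1) - 12 = -11; (-11)(1) + 39 = 28; 28(1) - 28 = 0 → quotient x^2 - 11x + 28, remainder 0.
Solve the quadratic x^2 - 11x + 28 = 0: discriminant = (-11)^2 - 4(1)(28) = 121 - 112 = 9.
sqrt(9) = 3, so x = (11 ± 3)/2: x = 7 or x = 4.
Collecting all roots found:

x = 1, x = 4, x = 7


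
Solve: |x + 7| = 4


An absolute value equation |expr| = 4 gives two cases:
Case 1: x + 7 = 4
  x = -3, so x = -3
Case 2: x + 7 = -4
  x = -11, so x = -11

x = -11, x = -3


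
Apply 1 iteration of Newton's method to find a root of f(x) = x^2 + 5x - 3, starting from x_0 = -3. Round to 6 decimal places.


Newton's method: x_(n+1) = x_n - f(x_n)/f'(x_n)
f(x) = x^2 + 5x - 3
f'(x) = 2x + 5

Iteration 1:
  f(-3.000000) = -9.000000
  f'(-3.000000) = -1.000000
  x_1 = -3.000000 - (-9.000000)/(-1.000000) = -12.000000

x_1 = -12.000000


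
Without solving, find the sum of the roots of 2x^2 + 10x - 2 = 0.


By Vieta's formulas for ax^2 + bx + c = 0:
  Sum of roots = -b/a
  Product of roots = c/a

Here a = 2, b = 10, c = -2
Sum = -(10)/2 = -5
Product = -2/2 = -1

Sum = -5


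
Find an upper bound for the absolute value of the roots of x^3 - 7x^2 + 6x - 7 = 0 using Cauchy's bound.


Cauchy's bound: all roots r satisfy |r| <= 1 + max(|a_i/a_n|) for i = 0,...,n-1
where a_n is the leading coefficient.

Coefficients: [1, -7, 6, -7]
Leading coefficient a_n = 1
Ratios |a_i/a_n|: 7, 6, 7
Maximum ratio: 7
Cauchy's bound: |r| <= 1 + 7 = 8

Upper bound = 8


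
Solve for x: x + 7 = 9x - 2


Starting with: x + 7 = 9x - 2
Move all x terms to left: (1 - 9)x = -2 - 7
Simplify: -8x = -9
Divide both sides by -8: x = 9/8

x = 9/8


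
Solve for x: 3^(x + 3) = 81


Express both sides with the same base.
81 = 3^4
Since the bases match, equate exponents: x + 3 = 4
So x = 4 - (3) = 1

x = 1


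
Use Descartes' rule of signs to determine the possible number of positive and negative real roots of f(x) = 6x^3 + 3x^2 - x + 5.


Descartes' rule of signs:

For positive roots, count sign changes in f(x) = 6x^3 + 3x^2 - x + 5:
Signs of coefficients: +, +, -, +
Number of sign changes: 2
Possible positive real roots: 2, 0

For negative roots, examine f(-x) = -6x^3 + 3x^2 + x + 5:
Signs of coefficients: -, +, +, +
Number of sign changes: 1
Possible negative real roots: 1

Positive roots: 2 or 0; Negative roots: 1


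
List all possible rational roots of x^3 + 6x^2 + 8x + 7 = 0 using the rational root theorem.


Rational root theorem: possible roots are ±p/q where:
  p divides the constant term (7): p ∈ {1, 7}
  q divides the leading coefficient (1): q ∈ {1}

All possible rational roots: -7, -1, 1, 7

-7, -1, 1, 7


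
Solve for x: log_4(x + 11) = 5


Convert to exponential form: x + 11 = 4^5 = 1024
x = 1024 - 11 = 1013
Check: log_4(1013 + 11) = log_4(1024) = log_4(1024) = 5 ✓

x = 1013


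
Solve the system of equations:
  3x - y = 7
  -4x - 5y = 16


Using Cramer's rule:
Determinant D = (3)(-5) - (-4)(-1) = -15 - 4 = -19
Dx = (7)(-5) - (16)(-1) = -35 + 16 = -19
Dy = (3)(16) - (-4)(7) = 48 + 28 = 76
x = Dx/D = -19/-19 = 1
y = Dy/D = 76/-19 = -4

x = 1, y = -4


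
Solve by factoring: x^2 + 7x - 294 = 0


We need two numbers that multiply to -294 and add to 7.
Those numbers are 21 and -14 (since 21 * (-14) = -294 and 21 + (-14) = 7).
So x^2 + 7x - 294 = (x + 21)(x - 14) = 0
Setting each factor to zero: x = -21 or x = 14

x = -21, x = 14


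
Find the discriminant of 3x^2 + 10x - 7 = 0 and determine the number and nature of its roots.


For ax^2 + bx + c = 0, discriminant D = b^2 - 4ac
Here a = 3, b = 10, c = -7
D = (10)^2 - 4(3)(-7) = 100 + 84 = 184

D = 184 > 0 but not a perfect square
The equation has 2 distinct real irrational roots.

Discriminant = 184, 2 distinct real irrational roots


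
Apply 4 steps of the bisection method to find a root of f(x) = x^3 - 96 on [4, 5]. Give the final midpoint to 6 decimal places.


f(x) = x^3 - 96
f(4) = -32 < 0
f(5) = 29 > 0

Step 1: midpoint = (4.000000 + 5.000000)/2 = 4.500000
  f(4.500000) = -4.875000
  f(mid) < 0, so root is in [4.500000, 5.000000]

Step 2: midpoint = (4.500000 + 5.000000)/2 = 4.750000
  f(4.750000) = 11.171875
  f(mid) > 0, so root is in [4.500000, 4.750000]

Step 3: midpoint = (4.500000 + 4.750000)/2 = 4.625000
  f(4.625000) = 2.931641
  f(mid) > 0, so root is in [4.500000, 4.625000]

Step 4: midpoint = (4.500000 + 4.625000)/2 = 4.562500
  f(4.562500) = -1.025146
  f(mid) < 0, so root is in [4.562500, 4.625000]

midpoint = 4.562500


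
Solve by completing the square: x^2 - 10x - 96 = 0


Start: x^2 - 10x - 96 = 0
Move constant: x^2 - 10x = 96
Half of -10 is -5, squared is 25
Add 25 to both sides: x^2 - 10x + 25 = 121
(x - 5)^2 = 121
x - 5 = ±11
x = 5 + 11 = 16 or x = 5 - 11 = -6

x = -6, x = 16


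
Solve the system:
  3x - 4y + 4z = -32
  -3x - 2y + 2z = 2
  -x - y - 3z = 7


Using Cramer's rule. Expand each determinant along the first row.
D  = 3*[(-2)*(-3) - 2*(-1)] - (-4)*[(-3)*(-3) - 2*(-1)] + 4*[(-3)*(-1) - (-2)*(-1)]
  = 3*(8) - (-4)*(11) + 4*(1) = 72
Dx = (-32)*[(-2)*(-3) - 2*(-1)] - (-4)*[2*(-3) - 2*7] + 4*[2*(-1) - (-2)*7]
  = (-32)*(8) - (-4)*(-20) + 4*(12) = -288
Dy = 3*[2*(-3) - 2*7] - (-32)*[(-3)*(-3) - 2*(-1)] + 4*[(-3)*7 - 2*(-1)]
  = 3*(-20) - (-32)*(11) + 4*(-19) = 216
Dz = 3*[(-2)*7 - 2*(-1)] - (-4)*[(-3)*7 - 2*(-1)] + (-32)*[(-3)*(-1) - (-2)*(-1)]
  = 3*(-12) - (-4)*(-19) + (-32)*(1) = -144
x = Dx/D = -288/72 = -4, y = Dy/D = 216/72 = 3, z = Dz/D = -144/72 = -2
Check eq1: (3)(-4) + (-4)(3) + (4)(-2) = -32 = -32 ✓
Check eq2: (-3)(-4) + (-2)(3) + (2)(-2) = 2 = 2 ✓
Check eq3: (-1)(-4) + (-1)(3) + (-3)(-2) = 7 = 7 ✓

x = -4, y = 3, z = -2


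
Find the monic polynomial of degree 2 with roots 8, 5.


A monic polynomial with roots 8, 5 is:
p(x) = (x - 8)(x - 5)
After multiplying by (x - 8): x - 8
After multiplying by (x - 5): x^2 - 13x + 40

x^2 - 13x + 40


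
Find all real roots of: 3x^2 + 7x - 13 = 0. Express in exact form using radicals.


Using the quadratic formula: x = (-b ± sqrt(b^2 - 4ac)) / (2a)
Here a = 3, b = 7, c = -13
Discriminant = b^2 - 4ac = 7^2 - 4(3)(-13) = 49 + 156 = 205
Since discriminant = 205 > 0, there are two real roots.
x = (-7 ± sqrt(205)) / 6
Numerically: x ≈ 1.2196 or x ≈ -3.5530

x = (-7 + sqrt(205)) / 6 or x = (-7 - sqrt(205)) / 6


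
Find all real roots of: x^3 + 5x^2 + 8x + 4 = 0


Let p(x) = x^3 + 5x^2 + 8x + 4. By the rational root theorem (leading coefficient 1), any rational root is an integer divisor of 4: try ±1, ±2, ... in turn.
Test x = 1: value = 18 ≠ 0.
Test x = -1: value = 0 ✓, so (x + 1) is a factor.
Synthetic division by (x + 1): bring down 1; 1(-1) + 5 = 4; 4(-1) + 8 = 4; 4(-1) + 4 = 0 → quotient x^2 + 4x + 4, remainder 0.
Solve the quadratic x^2 + 4x + 4 = 0: discriminant = 4^2 - 4(1)(4) = 16 - 16 = 0.
Discriminant = 0, so a double root: x = -4/2 = -2.

x = -2 (multiplicity 2), x = -1


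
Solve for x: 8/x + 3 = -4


Subtract 3 from both sides: 8/x = -7
Multiply both sides by x: 8 = -7 * x
Divide by -7: x = -8/7

x = -8/7


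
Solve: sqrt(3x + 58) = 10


Square both sides: 3x + 58 = 10^2 = 100
3x = 100 - 58 = 42
x = 14
Check: sqrt(3*14 + 58) = sqrt(100) = 10 ✓

x = 14


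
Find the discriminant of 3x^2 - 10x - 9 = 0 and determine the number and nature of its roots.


For ax^2 + bx + c = 0, discriminant D = b^2 - 4ac
Here a = 3, b = -10, c = -9
D = (-10)^2 - 4(3)(-9) = 100 + 108 = 208

D = 208 > 0 but not a perfect square
The equation has 2 distinct real irrational roots.

Discriminant = 208, 2 distinct real irrational roots


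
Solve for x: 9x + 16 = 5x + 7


Starting with: 9x + 16 = 5x + 7
Move all x terms to left: (9 - 5)x = 7 - 16
Simplify: 4x = -9
Divide both sides by 4: x = -9/4

x = -9/4


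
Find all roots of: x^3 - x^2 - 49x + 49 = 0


Let p(x) = x^3 - x^2 - 49x + 49. By the rational root theorem (leading coefficient 1), any rational root is an integer divisor of 49: try ±1, ±2, ... in turn.
Test x = 1: value = 0 ✓, so (x - 1) is a factor.
Synthetic division by (x - 1): bring down 1; 1(1) - 1 = 0; 0(1) - 49 = -49; (-49)(1) + 49 = 0 → quotient x^2 - 49, remainder 0.
Solve the quadratic x^2 - 49 = 0: discriminant = 0^2 - 4(1)(-49) = 0 + 196 = 196.
sqrt(196) = 14, so x = (0 ± 14)/2: x = 7 or x = -7.
Collecting all roots found:

x = -7, x = 1, x = 7


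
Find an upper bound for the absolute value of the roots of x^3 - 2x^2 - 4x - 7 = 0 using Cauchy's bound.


Cauchy's bound: all roots r satisfy |r| <= 1 + max(|a_i/a_n|) for i = 0,...,n-1
where a_n is the leading coefficient.

Coefficients: [1, -2, -4, -7]
Leading coefficient a_n = 1
Ratios |a_i/a_n|: 2, 4, 7
Maximum ratio: 7
Cauchy's bound: |r| <= 1 + 7 = 8

Upper bound = 8


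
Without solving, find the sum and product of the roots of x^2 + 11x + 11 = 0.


By Vieta's formulas for ax^2 + bx + c = 0:
  Sum of roots = -b/a
  Product of roots = c/a

Here a = 1, b = 11, c = 11
Sum = -(11)/1 = -11
Product = 11/1 = 11

Sum = -11, Product = 11


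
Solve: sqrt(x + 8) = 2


Square both sides: x + 8 = 2^2 = 4
x = 4 - 8 = -4
x = -4
Check: sqrt(1*(-4) + 8) = sqrt(4) = 2 ✓

x = -4


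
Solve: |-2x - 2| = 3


An absolute value equation |expr| = 3 gives two cases:
Case 1: -2x - 2 = 3
  -2x = 5, so x = -5/2
Case 2: -2x - 2 = -3
  -2x = -1, so x = 1/2

x = -5/2, x = 1/2


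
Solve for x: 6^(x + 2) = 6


Express both sides with the same base.
6 = 6^1
Since the bases match, equate exponents: x + 2 = 1
So x = 1 - (2) = -1

x = -1


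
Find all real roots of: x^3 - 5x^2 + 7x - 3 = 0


Let p(x) = x^3 - 5x^2 + 7x - 3. By the rational root theorem (leading coefficient 1), any rational root is an integer divisor of 3: try ±1, ±2, ... in turn.
Test x = 1: value = 0 ✓, so (x - 1) is a factor.
Synthetic division by (x - 1): bring down 1; 1(1) - 5 = -4; (-4)(1) + 7 = 3; 3(1) - 3 = 0 → quotient x^2 - 4x + 3, remainder 0.
Solve the quadratic x^2 - 4x + 3 = 0: discriminant = (-4)^2 - 4(1)(3) = 16 - 12 = 4.
sqrt(4) = 2, so x = (4 ± 2)/2: x = 3 or x = 1.

x = 1 (multiplicity 2), x = 3


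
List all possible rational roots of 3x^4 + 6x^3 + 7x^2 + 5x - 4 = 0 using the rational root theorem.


Rational root theorem: possible roots are ±p/q where:
  p divides the constant term (-4): p ∈ {1, 2, 4}
  q divides the leading coefficient (3): q ∈ {1, 3}

All possible rational roots: -4, -2, -4/3, -1, -2/3, -1/3, 1/3, 2/3, 1, 4/3, 2, 4

-4, -2, -4/3, -1, -2/3, -1/3, 1/3, 2/3, 1, 4/3, 2, 4


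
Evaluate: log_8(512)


We need the exponent such that 8^? = 512
8^3 = 512
Therefore log_8(512) = 3

3


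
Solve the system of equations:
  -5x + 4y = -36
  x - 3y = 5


Using Cramer's rule:
Determinant D = (-5)(-3) - (1)(4) = 15 - 4 = 11
Dx = (-36)(-3) - (5)(4) = 108 - 20 = 88
Dy = (-5)(5) - (1)(-36) = -25 + 36 = 11
x = Dx/D = 88/11 = 8
y = Dy/D = 11/11 = 1

x = 8, y = 1


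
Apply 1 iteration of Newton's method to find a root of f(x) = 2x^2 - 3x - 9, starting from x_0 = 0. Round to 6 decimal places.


Newton's method: x_(n+1) = x_n - f(x_n)/f'(x_n)
f(x) = 2x^2 - 3x - 9
f'(x) = 4x - 3

Iteration 1:
  f(0.000000) = -9.000000
  f'(0.000000) = -3.000000
  x_1 = 0.000000 - (-9.000000)/(-3.000000) = -3.000000

x_1 = -3.000000


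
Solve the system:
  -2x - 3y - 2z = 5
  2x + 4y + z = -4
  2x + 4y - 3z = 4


Using Cramer's rule. Expand each determinant along the first row.
D  = (-2)*[4*(-3) - 1*4] - (-3)*[2*(-3) - 1*2] + (-2)*[2*4 - 4*2]
  = (-2)*(-16) - (-3)*(-8) + (-2)*(0) = 8
Dx = 5*[4*(-3) - 1*4] - (-3)*[(-4)*(-3) - 1*4] + (-2)*[(-4)*4 - 4*4]
  = 5*(-16) - (-3)*(8) + (-2)*(-32) = 8
Dy = (-2)*[(-4)*(-3) - 1*4] - 5*[2*(-3) - 1*2] + (-2)*[2*4 - (-4)*2]
  = (-2)*(8) - 5*(-8) + (-2)*(16) = -8
Dz = (-2)*[4*4 - (-4)*4] - (-3)*[2*4 - (-4)*2] + 5*[2*4 - 4*2]
  = (-2)*(32) - (-3)*(16) + 5*(0) = -16
x = Dx/D = 8/8 = 1, y = Dy/D = -8/8 = -1, z = Dz/D = -16/8 = -2
Check eq1: (-2)(1) + (-3)(-1) + (-2)(-2) = 5 = 5 ✓
Check eq2: (2)(1) + (4)(-1) + (1)(-2) = -4 = -4 ✓
Check eq3: (2)(1) + (4)(-1) + (-3)(-2) = 4 = 4 ✓

x = 1, y = -1, z = -2


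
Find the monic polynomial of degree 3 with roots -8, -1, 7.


A monic polynomial with roots -8, -1, 7 is:
p(x) = (x + 8)(x + 1)(x - 7)
After multiplying by (x + 8): x + 8
After multiplying by (x + 1): x^2 + 9x + 8
After multiplying by (x - 7): x^3 + 2x^2 - 55x - 56

x^3 + 2x^2 - 55x - 56


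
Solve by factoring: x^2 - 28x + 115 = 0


We need two numbers that multiply to 115 and add to -28.
Those numbers are -23 and -5 (since (-23) * (-5) = 115 and (-23) + (-5) = -28).
So x^2 - 28x + 115 = (x - 23)(x - 5) = 0
Setting each factor to zero: x = 23 or x = 5

x = 5, x = 23


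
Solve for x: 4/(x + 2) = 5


Multiply both sides by (x + 2): 4 = 5(x + 2)
Distribute: 4 = 5x + 10
5x = 4 - 10 = -6
x = -6/5

x = -6/5


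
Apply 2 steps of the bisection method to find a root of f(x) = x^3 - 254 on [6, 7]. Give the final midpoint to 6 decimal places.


f(x) = x^3 - 254
f(6) = -38 < 0
f(7) = 89 > 0

Step 1: midpoint = (6.000000 + 7.000000)/2 = 6.500000
  f(6.500000) = 20.625000
  f(mid) > 0, so root is in [6.000000, 6.500000]

Step 2: midpoint = (6.000000 + 6.500000)/2 = 6.250000
  f(6.250000) = -9.859375
  f(mid) < 0, so root is in [6.250000, 6.500000]

midpoint = 6.250000


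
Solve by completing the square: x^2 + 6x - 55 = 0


Start: x^2 + 6x - 55 = 0
Move constant: x^2 + 6x = 55
Half of 6 is 3, squared is 9
Add 9 to both sides: x^2 + 6x + 9 = 64
(x + 3)^2 = 64
x + 3 = ±8
x = -3 + 8 = 5 or x = -3 - 8 = -11

x = -11, x = 5


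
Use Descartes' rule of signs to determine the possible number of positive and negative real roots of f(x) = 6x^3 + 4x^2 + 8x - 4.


Descartes' rule of signs:

For positive roots, count sign changes in f(x) = 6x^3 + 4x^2 + 8x - 4:
Signs of coefficients: +, +, +, -
Number of sign changes: 1
Possible positive real roots: 1

For negative roots, examine f(-x) = -6x^3 + 4x^2 - 8x - 4:
Signs of coefficients: -, +, -, -
Number of sign changes: 2
Possible negative real roots: 2, 0

Positive roots: 1; Negative roots: 2 or 0


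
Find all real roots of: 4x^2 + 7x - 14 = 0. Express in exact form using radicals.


Using the quadratic formula: x = (-b ± sqrt(b^2 - 4ac)) / (2a)
Here a = 4, b = 7, c = -14
Discriminant = b^2 - 4ac = 7^2 - 4(4)(-14) = 49 + 224 = 273
Since discriminant = 273 > 0, there are two real roots.
x = (-7 ± sqrt(273)) / 8
Numerically: x ≈ 1.1903 or x ≈ -2.9403

x = (-7 + sqrt(273)) / 8 or x = (-7 - sqrt(273)) / 8


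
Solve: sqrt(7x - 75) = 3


Square both sides: 7x - 75 = 3^2 = 9
7x = 9 + 75 = 84
x = 12
Check: sqrt(7*12 - 75) = sqrt(9) = 3 ✓

x = 12


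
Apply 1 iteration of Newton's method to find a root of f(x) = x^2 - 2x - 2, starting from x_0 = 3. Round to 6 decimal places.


Newton's method: x_(n+1) = x_n - f(x_n)/f'(x_n)
f(x) = x^2 - 2x - 2
f'(x) = 2x - 2

Iteration 1:
  f(3.000000) = 1.000000
  f'(3.000000) = 4.000000
  x_1 = 3.000000 - (1.000000)/(4.000000) = 2.750000

x_1 = 2.750000


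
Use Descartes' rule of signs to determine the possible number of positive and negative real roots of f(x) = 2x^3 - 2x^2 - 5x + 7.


Descartes' rule of signs:

For positive roots, count sign changes in f(x) = 2x^3 - 2x^2 - 5x + 7:
Signs of coefficients: +, -, -, +
Number of sign changes: 2
Possible positive real roots: 2, 0

For negative roots, examine f(-x) = -2x^3 - 2x^2 + 5x + 7:
Signs of coefficients: -, -, +, +
Number of sign changes: 1
Possible negative real roots: 1

Positive roots: 2 or 0; Negative roots: 1


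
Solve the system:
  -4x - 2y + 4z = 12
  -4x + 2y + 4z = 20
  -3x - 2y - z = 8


Using Cramer's rule. Expand each determinant along the first row.
D  = (-4)*[2*(-1) - 4*(-2)] - (-2)*[(-4)*(-1) - 4*(-3)] + 4*[(-4)*(-2) - 2*(-3)]
  = (-4)*(6) - (-2)*(16) + 4*(14) = 64
Dx = 12*[2*(-1) - 4*(-2)] - (-2)*[20*(-1) - 4*8] + 4*[20*(-2) - 2*8]
  = 12*(6) - (-2)*(-52) + 4*(-56) = -256
Dy = (-4)*[20*(-1) - 4*8] - 12*[(-4)*(-1) - 4*(-3)] + 4*[(-4)*8 - 20*(-3)]
  = (-4)*(-52) - 12*(16) + 4*(28) = 128
Dz = (-4)*[2*8 - 20*(-2)] - (-2)*[(-4)*8 - 20*(-3)] + 12*[(-4)*(-2) - 2*(-3)]
  = (-4)*(56) - (-2)*(28) + 12*(14) = 0
x = Dx/D = -256/64 = -4, y = Dy/D = 128/64 = 2, z = Dz/D = 0/64 = 0
Check eq1: (-4)(-4) + (-2)(2) + (4)(0) = 12 = 12 ✓
Check eq2: (-4)(-4) + (2)(2) + (4)(0) = 20 = 20 ✓
Check eq3: (-3)(-4) + (-2)(2) + (-1)(0) = 8 = 8 ✓

x = -4, y = 2, z = 0


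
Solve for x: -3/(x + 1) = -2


Multiply both sides by (x + 1): -3 = -2(x + 1)
Distribute: -3 = -2x - 2
-2x = -3 + 2 = -1
x = 1/2

x = 1/2


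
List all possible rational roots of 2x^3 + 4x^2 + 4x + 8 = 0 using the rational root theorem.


Rational root theorem: possible roots are ±p/q where:
  p divides the constant term (8): p ∈ {1, 2, 4, 8}
  q divides the leading coefficient (2): q ∈ {1, 2}

All possible rational roots: -8, -4, -2, -1, -1/2, 1/2, 1, 2, 4, 8

-8, -4, -2, -1, -1/2, 1/2, 1, 2, 4, 8


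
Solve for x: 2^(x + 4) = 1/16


Express both sides with the same base.
1/16 = 2^(-4)
Since the bases match, equate exponents: x + 4 = -4
So x = -4 - (4) = -8

x = -8


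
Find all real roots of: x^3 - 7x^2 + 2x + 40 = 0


Let p(x) = x^3 - 7x^2 + 2x + 40. By the rational root theorem (leading coefficient 1), any rational root is an integer divisor of 40: try ±1, ±2, ... in turn.
Test x = 1: value = 36 ≠ 0.
Test x = -1: value = 30 ≠ 0.
Test x = 2: value = 24 ≠ 0.
Test x = -2: value = 0 ✓, so (x + 2) is a factor.
Synthetic division by (x + 2): bring down 1; 1(-2) - 7 = -9; (-9)(-2) + 2 = 20; 20(-2) + 40 = 0 → quotient x^2 - 9x + 20, remainder 0.
Solve the quadratic x^2 - 9x + 20 = 0: discriminant = (-9)^2 - 4(1)(20) = 81 - 80 = 1.
sqrt(1) = 1, so x = (9 ± 1)/2: x = 5 or x = 4.

x = -2, x = 4, x = 5


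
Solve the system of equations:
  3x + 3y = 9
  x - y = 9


Using Cramer's rule:
Determinant D = (3)(-1) - (1)(3) = -3 - 3 = -6
Dx = (9)(-1) - (9)(3) = -9 - 27 = -36
Dy = (3)(9) - (1)(9) = 27 - 9 = 18
x = Dx/D = -36/-6 = 6
y = Dy/D = 18/-6 = -3

x = 6, y = -3


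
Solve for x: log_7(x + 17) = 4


Convert to exponential form: x + 17 = 7^4 = 2401
x = 2401 - 17 = 2384
Check: log_7(2384 + 17) = log_7(2401) = log_7(2401) = 4 ✓

x = 2384


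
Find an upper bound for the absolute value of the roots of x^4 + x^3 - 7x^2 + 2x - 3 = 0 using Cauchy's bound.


Cauchy's bound: all roots r satisfy |r| <= 1 + max(|a_i/a_n|) for i = 0,...,n-1
where a_n is the leading coefficient.

Coefficients: [1, 1, -7, 2, -3]
Leading coefficient a_n = 1
Ratios |a_i/a_n|: 1, 7, 2, 3
Maximum ratio: 7
Cauchy's bound: |r| <= 1 + 7 = 8

Upper bound = 8


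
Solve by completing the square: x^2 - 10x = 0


Start: x^2 - 10x + 0 = 0
Move constant: x^2 - 10x = 0
Half of -10 is -5, squared is 25
Add 25 to both sides: x^2 - 10x + 25 = 25
(x - 5)^2 = 25
x - 5 = ±5
x = 5 + 5 = 10 or x = 5 - 5 = 0

x = 0, x = 10


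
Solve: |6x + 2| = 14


An absolute value equation |expr| = 14 gives two cases:
Case 1: 6x + 2 = 14
  6x = 12, so x = 2
Case 2: 6x + 2 = -14
  6x = -16, so x = -8/3

x = -8/3, x = 2


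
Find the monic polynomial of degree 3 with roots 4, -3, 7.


A monic polynomial with roots 4, -3, 7 is:
p(x) = (x - 4)(x + 3)(x - 7)
After multiplying by (x - 4): x - 4
After multiplying by (x + 3): x^2 - x - 12
After multiplying by (x - 7): x^3 - 8x^2 - 5x + 84

x^3 - 8x^2 - 5x + 84


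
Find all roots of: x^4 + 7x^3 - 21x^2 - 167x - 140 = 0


Let p(x) = x^4 + 7x^3 - 21x^2 - 167x - 140. By the rational root theorem (leading coefficient 1), any rational root is an integer divisor of 140: try ±1, ±2, ... in turn.
Test x = 1: value = -320 ≠ 0.
Test x = -1: value = 0 ✓, so (x + 1) is a factor.
Synthetic division by (x + 1): bring down 1; 1(-1) + 7 = 6; 6(-1) - 21 = -27; (-27)(-1) - 167 = -140; (-140)(-1) - 140 = 0 → quotient x^3 + 6x^2 - 27x - 140, remainder 0.
Continue with the quotient x^3 + 6x^2 - 27x - 140 (candidates must divide 140; re-test x = -1 first in case it repeats).
Test x = -1: value = -108 ≠ 0.
Test x = 2: value = -162 ≠ 0.
Test x = -2: value = -70 ≠ 0.
Test x = 4: value = -88 ≠ 0.
Test x = -4: value = 0 ✓, so (x + 4) is a factor.
Synthetic division by (x + 4): bring down 1; 1(-4) + 6 = 2; 2(-4) - 27 = -35; (-35)(-4) - 140 = 0 → quotient x^2 + 2x - 35, remainder 0.
Solve the quadratic x^2 + 2x - 35 = 0: discriminant = 2^2 - 4(1)(-35) = 4 + 140 = 144.
sqrt(144) = 12, so x = (-2 ± 12)/2: x = 5 or x = -7.
Collecting all roots found:

x = -7, x = -4, x = -1, x = 5


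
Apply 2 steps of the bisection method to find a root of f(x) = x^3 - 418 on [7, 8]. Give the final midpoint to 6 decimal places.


f(x) = x^3 - 418
f(7) = -75 < 0
f(8) = 94 > 0

Step 1: midpoint = (7.000000 + 8.000000)/2 = 7.500000
  f(7.500000) = 3.875000
  f(mid) > 0, so root is in [7.000000, 7.500000]

Step 2: midpoint = (7.000000 + 7.500000)/2 = 7.250000
  f(7.250000) = -36.921875
  f(mid) < 0, so root is in [7.250000, 7.500000]

midpoint = 7.250000


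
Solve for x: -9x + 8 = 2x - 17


Starting with: -9x + 8 = 2x - 17
Move all x terms to left: (-9 - 2)x = -17 - 8
Simplify: -11x = -25
Divide both sides by -11: x = 25/11

x = 25/11


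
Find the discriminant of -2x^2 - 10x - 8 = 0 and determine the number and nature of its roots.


For ax^2 + bx + c = 0, discriminant D = b^2 - 4ac
Here a = -2, b = -10, c = -8
D = (-10)^2 - 4(-2)(-8) = 100 - 64 = 36

D = 36 > 0 and is a perfect square (sqrt = 6)
The equation has 2 distinct real rational roots.

Discriminant = 36, 2 distinct real rational roots


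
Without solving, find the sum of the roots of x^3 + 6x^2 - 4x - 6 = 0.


By Vieta's formulas for x^3 + bx^2 + cx + d = 0:
  r1 + r2 + r3 = -b/a = -6
  r1*r2 + r1*r3 + r2*r3 = c/a = -4
  r1*r2*r3 = -d/a = 6


Sum = -6


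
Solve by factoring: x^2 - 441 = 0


We need two numbers that multiply to -441 and add to 0.
Those numbers are 21 and -21 (since 21 * (-21) = -441 and 21 + (-21) = 0).
So x^2 - 441 = (x + 21)(x - 21) = 0
Setting each factor to zero: x = -21 or x = 21

x = -21, x = 21


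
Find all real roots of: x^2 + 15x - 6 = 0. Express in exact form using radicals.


Using the quadratic formula: x = (-b ± sqrt(b^2 - 4ac)) / (2a)
Here a = 1, b = 15, c = -6
Discriminant = b^2 - 4ac = 15^2 - 4(1)(-6) = 225 + 24 = 249
Since discriminant = 249 > 0, there are two real roots.
x = (-15 ± sqrt(249)) / 2
Numerically: x ≈ 0.3899 or x ≈ -15.3899

x = (-15 + sqrt(249)) / 2 or x = (-15 - sqrt(249)) / 2


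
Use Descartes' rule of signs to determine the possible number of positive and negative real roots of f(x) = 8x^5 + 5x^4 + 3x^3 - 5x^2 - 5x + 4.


Descartes' rule of signs:

For positive roots, count sign changes in f(x) = 8x^5 + 5x^4 + 3x^3 - 5x^2 - 5x + 4:
Signs of coefficients: +, +, +, -, -, +
Number of sign changes: 2
Possible positive real roots: 2, 0

For negative roots, examine f(-x) = -8x^5 + 5x^4 - 3x^3 - 5x^2 + 5x + 4:
Signs of coefficients: -, +, -, -, +, +
Number of sign changes: 3
Possible negative real roots: 3, 1

Positive roots: 2 or 0; Negative roots: 3 or 1


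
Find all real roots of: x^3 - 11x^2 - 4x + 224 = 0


Let p(x) = x^3 - 11x^2 - 4x + 224. By the rational root theorem (leading coefficient 1), any rational root is an integer divisor of 224: try ±1, ±2, ... in turn.
Test x = 1: value = 210 ≠ 0.
Test x = -1: value = 216 ≠ 0.
Test x = 2: value = 180 ≠ 0.
Test x = -2: value = 180 ≠ 0.
Test x = 4: value = 96 ≠ 0.
Test x = -4: value = 0 ✓, so (x + 4) is a factor.
Synthetic division by (x + 4): bring down 1; 1(-4) - 11 = -15; (-15)(-4) - 4 = 56; 56(-4) + 224 = 0 → quotient x^2 - 15x + 56, remainder 0.
Solve the quadratic x^2 - 15x + 56 = 0: discriminant = (-15)^2 - 4(1)(56) = 225 - 224 = 1.
sqrt(1) = 1, so x = (15 ± 1)/2: x = 8 or x = 7.

x = -4, x = 7, x = 8


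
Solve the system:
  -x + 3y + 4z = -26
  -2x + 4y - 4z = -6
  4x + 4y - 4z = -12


Using Cramer's rule. Expand each determinant along the first row.
D  = (-1)*[4*(-4) - (-4)*4] - 3*[(-2)*(-4) - (-4)*4] + 4*[(-2)*4 - 4*4]
  = (-1)*(0) - 3*(24) + 4*(-24) = -168
Dx = (-26)*[4*(-4) - (-4)*4] - 3*[(-6)*(-4) - (-4)*(-12)] + 4*[(-6)*4 - 4*(-12)]
  = (-26)*(0) - 3*(-24) + 4*(24) = 168
Dy = (-1)*[(-6)*(-4) - (-4)*(-12)] - (-26)*[(-2)*(-4) - (-4)*4] + 4*[(-2)*(-12) - (-6)*4]
  = (-1)*(-24) - (-26)*(24) + 4*(48) = 840
Dz = (-1)*[4*(-12) - (-6)*4] - 3*[(-2)*(-12) - (-6)*4] + (-26)*[(-2)*4 - 4*4]
  = (-1)*(-24) - 3*(48) + (-26)*(-24) = 504
x = Dx/D = 168/-168 = -1, y = Dy/D = 840/-168 = -5, z = Dz/D = 504/-168 = -3
Check eq1: (-1)(-1) + (3)(-5) + (4)(-3) = -26 = -26 ✓
Check eq2: (-2)(-1) + (4)(-5) + (-4)(-3) = -6 = -6 ✓
Check eq3: (4)(-1) + (4)(-5) + (-4)(-3) = -12 = -12 ✓

x = -1, y = -5, z = -3


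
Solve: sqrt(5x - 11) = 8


Square both sides: 5x - 11 = 8^2 = 64
5x = 64 + 11 = 75
x = 15
Check: sqrt(5*15 - 11) = sqrt(64) = 8 ✓

x = 15


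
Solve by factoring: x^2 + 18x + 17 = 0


We need two numbers that multiply to 17 and add to 18.
Those numbers are 17 and 1 (since 17 * 1 = 17 and 17 + 1 = 18).
So x^2 + 18x + 17 = (x + 17)(x + 1) = 0
Setting each factor to zero: x = -17 or x = -1

x = -17, x = -1


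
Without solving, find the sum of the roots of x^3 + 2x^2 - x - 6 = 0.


By Vieta's formulas for x^3 + bx^2 + cx + d = 0:
  r1 + r2 + r3 = -b/a = -2
  r1*r2 + r1*r3 + r2*r3 = c/a = -1
  r1*r2*r3 = -d/a = 6


Sum = -2


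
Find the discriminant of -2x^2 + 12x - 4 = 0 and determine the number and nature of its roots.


For ax^2 + bx + c = 0, discriminant D = b^2 - 4ac
Here a = -2, b = 12, c = -4
D = (12)^2 - 4(-2)(-4) = 144 - 32 = 112

D = 112 > 0 but not a perfect square
The equation has 2 distinct real irrational roots.

Discriminant = 112, 2 distinct real irrational roots


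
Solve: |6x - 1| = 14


An absolute value equation |expr| = 14 gives two cases:
Case 1: 6x - 1 = 14
  6x = 15, so x = 5/2
Case 2: 6x - 1 = -14
  6x = -13, so x = -13/6

x = -13/6, x = 5/2


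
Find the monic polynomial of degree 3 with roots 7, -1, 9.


A monic polynomial with roots 7, -1, 9 is:
p(x) = (x - 7)(x + 1)(x - 9)
After multiplying by (x - 7): x - 7
After multiplying by (x + 1): x^2 - 6x - 7
After multiplying by (x - 9): x^3 - 15x^2 + 47x + 63

x^3 - 15x^2 + 47x + 63


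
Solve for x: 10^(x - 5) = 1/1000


Express both sides with the same base.
1/1000 = 10^(-3)
Since the bases match, equate exponents: x - 5 = -3
So x = -3 - (-5) = 2

x = 2


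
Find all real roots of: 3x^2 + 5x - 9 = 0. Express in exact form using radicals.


Using the quadratic formula: x = (-b ± sqrt(b^2 - 4ac)) / (2a)
Here a = 3, b = 5, c = -9
Discriminant = b^2 - 4ac = 5^2 - 4(3)(-9) = 25 + 108 = 133
Since discriminant = 133 > 0, there are two real roots.
x = (-5 ± sqrt(133)) / 6
Numerically: x ≈ 1.0888 or x ≈ -2.7554

x = (-5 + sqrt(133)) / 6 or x = (-5 - sqrt(133)) / 6


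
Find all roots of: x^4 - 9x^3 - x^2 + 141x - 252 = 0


Let p(x) = x^4 - 9x^3 - x^2 + 141x - 252. By the rational root theorem (leading coefficient 1), any rational root is an integer divisor of 252: try ±1, ±2, ... in turn.
Test x = 1: value = -120 ≠ 0.
Test x = -1: value = -384 ≠ 0.
Test x = 2: value = -30 ≠ 0.
Test x = -2: value = -450 ≠ 0.
Test x = 3: value = 0 ✓, so (x - 3) is a factor.
Synthetic division by (x - 3): bring down 1; 1(3) - 9 = -6; (-6)(3) - 1 = -19; (-19)(3) + 141 = 84; 84(3) - 252 = 0 → quotient x^3 - 6x^2 - 19x + 84, remainder 0.
Continue with the quotient x^3 - 6x^2 - 19x + 84 (candidates must divide 84; re-test x = 3 first in case it repeats).
Test x = 3: value = 0 ✓, so (x - 3) is a factor.
Synthetic division by (x - 3): bring down 1; 1(3) - 6 = -3; (-3)(3) - 19 = -28; (-28)(3) + 84 = 0 → quotient x^2 - 3x - 28, remainder 0.
Solve the quadratic x^2 - 3x - 28 = 0: discriminant = (-3)^2 - 4(1)(-28) = 9 + 112 = 121.
sqrt(121) = 11, so x = (3 ± 11)/2: x = 7 or x = -4.
Collecting all roots found:

x = -4, x = 3 (multiplicity 2), x = 7


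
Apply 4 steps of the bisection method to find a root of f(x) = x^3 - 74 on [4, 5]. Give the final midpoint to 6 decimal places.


f(x) = x^3 - 74
f(4) = -10 < 0
f(5) = 51 > 0

Step 1: midpoint = (4.000000 + 5.000000)/2 = 4.500000
  f(4.500000) = 17.125000
  f(mid) > 0, so root is in [4.000000, 4.500000]

Step 2: midpoint = (4.000000 + 4.500000)/2 = 4.250000
  f(4.250000) = 2.765625
  f(mid) > 0, so root is in [4.000000, 4.250000]

Step 3: midpoint = (4.000000 + 4.250000)/2 = 4.125000
  f(4.125000) = -3.810547
  f(mid) < 0, so root is in [4.125000, 4.250000]

Step 4: midpoint = (4.125000 + 4.250000)/2 = 4.187500
  f(4.187500) = -0.571533
  f(mid) < 0, so root is in [4.187500, 4.250000]

midpoint = 4.187500


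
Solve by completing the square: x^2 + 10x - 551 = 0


Start: x^2 + 10x - 551 = 0
Move constant: x^2 + 10x = 551
Half of 10 is 5, squared is 25
Add 25 to both sides: x^2 + 10x + 25 = 576
(x + 5)^2 = 576
x + 5 = ±24
x = -5 + 24 = 19 or x = -5 - 24 = -29

x = -29, x = 19


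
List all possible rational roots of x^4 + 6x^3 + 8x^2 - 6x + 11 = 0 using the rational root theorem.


Rational root theorem: possible roots are ±p/q where:
  p divides the constant term (11): p ∈ {1, 11}
  q divides the leading coefficient (1): q ∈ {1}

All possible rational roots: -11, -1, 1, 11

-11, -1, 1, 11


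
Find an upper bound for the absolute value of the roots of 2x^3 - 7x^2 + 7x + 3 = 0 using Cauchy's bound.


Cauchy's bound: all roots r satisfy |r| <= 1 + max(|a_i/a_n|) for i = 0,...,n-1
where a_n is the leading coefficient.

Coefficients: [2, -7, 7, 3]
Leading coefficient a_n = 2
Ratios |a_i/a_n|: 7/2, 7/2, 3/2
Maximum ratio: 7/2
Cauchy's bound: |r| <= 1 + 7/2 = 9/2

Upper bound = 9/2


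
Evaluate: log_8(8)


We need the exponent such that 8^? = 8
8^1 = 8
Therefore log_8(8) = 1

1


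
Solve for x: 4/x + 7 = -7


Subtract 7 from both sides: 4/x = -14
Multiply both sides by x: 4 = -14 * x
Divide by -14: x = -2/7

x = -2/7


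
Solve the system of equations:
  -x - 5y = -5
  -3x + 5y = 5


Using Cramer's rule:
Determinant D = (-1)(5) - (-3)(-5) = -5 - 15 = -20
Dx = (-5)(5) - (5)(-5) = -25 + 25 = 0
Dy = (-1)(5) - (-3)(-5) = -5 - 15 = -20
x = Dx/D = 0/-20 = 0
y = Dy/D = -20/-20 = 1

x = 0, y = 1


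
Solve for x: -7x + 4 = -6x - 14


Starting with: -7x + 4 = -6x - 14
Move all x terms to left: (-7 + 6)x = -14 - 4
Simplify: -x = -18
Divide both sides by -1: x = 18

x = 18


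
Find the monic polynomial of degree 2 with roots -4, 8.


A monic polynomial with roots -4, 8 is:
p(x) = (x + 4)(x - 8)
After multiplying by (x + 4): x + 4
After multiplying by (x - 8): x^2 - 4x - 32

x^2 - 4x - 32


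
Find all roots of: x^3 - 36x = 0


The constant term is 0, so x = 0 is a root. Factor out x:
  x^2 - 36 = 0
Solve the quadratic x^2 - 36 = 0: discriminant = 0^2 - 4(1)(-36) = 0 + 144 = 144.
sqrt(144) = 12, so x = (0 ± 12)/2: x = 6 or x = -6.
Collecting all roots found:

x = -6, x = 0, x = 6


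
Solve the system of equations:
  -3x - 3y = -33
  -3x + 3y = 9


Using Cramer's rule:
Determinant D = (-3)(3) - (-3)(-3) = -9 - 9 = -18
Dx = (-33)(3) - (9)(-3) = -99 + 27 = -72
Dy = (-3)(9) - (-3)(-33) = -27 - 99 = -126
x = Dx/D = -72/-18 = 4
y = Dy/D = -126/-18 = 7

x = 4, y = 7


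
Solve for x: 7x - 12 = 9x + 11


Starting with: 7x - 12 = 9x + 11
Move all x terms to left: (7 - 9)x = 11 + 12
Simplify: -2x = 23
Divide both sides by -2: x = -23/2

x = -23/2


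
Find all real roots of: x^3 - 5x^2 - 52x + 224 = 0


Let p(x) = x^3 - 5x^2 - 52x + 224. By the rational root theorem (leading coefficient 1), any rational root is an integer divisor of 224: try ±1, ±2, ... in turn.
Test x = 1: value = 168 ≠ 0.
Test x = -1: value = 270 ≠ 0.
Test x = 2: value = 108 ≠ 0.
Test x = -2: value = 300 ≠ 0.
Test x = 4: value = 0 ✓, so (x - 4) is a factor.
Synthetic division by (x - 4): bring down 1; 1(4) - 5 = -1; (-1)(4) - 52 = -56; (-56)(4) + 224 = 0 → quotient x^2 - x - 56, remainder 0.
Solve the quadratic x^2 - x - 56 = 0: discriminant = (-1)^2 - 4(1)(-56) = 1 + 224 = 225.
sqrt(225) = 15, so x = (1 ± 15)/2: x = 8 or x = -7.

x = -7, x = 4, x = 8


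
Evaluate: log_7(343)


We need the exponent such that 7^? = 343
7^3 = 343
Therefore log_7(343) = 3

3


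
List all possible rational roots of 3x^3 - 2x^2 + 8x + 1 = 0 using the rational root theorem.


Rational root theorem: possible roots are ±p/q where:
  p divides the constant term (1): p ∈ {1}
  q divides the leading coefficient (3): q ∈ {1, 3}

All possible rational roots: -1, -1/3, 1/3, 1

-1, -1/3, 1/3, 1


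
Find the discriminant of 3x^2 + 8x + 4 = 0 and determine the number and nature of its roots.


For ax^2 + bx + c = 0, discriminant D = b^2 - 4ac
Here a = 3, b = 8, c = 4
D = (8)^2 - 4(3)(4) = 64 - 48 = 16

D = 16 > 0 and is a perfect square (sqrt = 4)
The equation has 2 distinct real rational roots.

Discriminant = 16, 2 distinct real rational roots


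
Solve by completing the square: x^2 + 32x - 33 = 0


Start: x^2 + 32x - 33 = 0
Move constant: x^2 + 32x = 33
Half of 32 is 16, squared is 256
Add 256 to both sides: x^2 + 32x + 256 = 289
(x + 16)^2 = 289
x + 16 = ±17
x = -16 + 17 = 1 or x = -16 - 17 = -33

x = -33, x = 1


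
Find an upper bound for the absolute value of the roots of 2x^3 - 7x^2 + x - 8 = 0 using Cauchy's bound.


Cauchy's bound: all roots r satisfy |r| <= 1 + max(|a_i/a_n|) for i = 0,...,n-1
where a_n is the leading coefficient.

Coefficients: [2, -7, 1, -8]
Leading coefficient a_n = 2
Ratios |a_i/a_n|: 7/2, 1/2, 4
Maximum ratio: 4
Cauchy's bound: |r| <= 1 + 4 = 5

Upper bound = 5


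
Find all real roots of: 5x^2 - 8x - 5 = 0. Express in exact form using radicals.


Using the quadratic formula: x = (-b ± sqrt(b^2 - 4ac)) / (2a)
Here a = 5, b = -8, c = -5
Discriminant = b^2 - 4ac = (-8)^2 - 4(5)(-5) = 64 + 100 = 164
Since discriminant = 164 > 0, there are two real roots.
x = (8 ± 2*sqrt(41)) / 10
Simplifying: x = (4 ± sqrt(41)) / 5
Numerically: x ≈ 2.0806 or x ≈ -0.4806

x = (4 + sqrt(41)) / 5 or x = (4 - sqrt(41)) / 5


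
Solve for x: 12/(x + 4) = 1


Multiply both sides by (x + 4): 12 = 1(x + 4)
Distribute: 12 = x + 4
x = 12 - 4 = 8
x = 8

x = 8
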